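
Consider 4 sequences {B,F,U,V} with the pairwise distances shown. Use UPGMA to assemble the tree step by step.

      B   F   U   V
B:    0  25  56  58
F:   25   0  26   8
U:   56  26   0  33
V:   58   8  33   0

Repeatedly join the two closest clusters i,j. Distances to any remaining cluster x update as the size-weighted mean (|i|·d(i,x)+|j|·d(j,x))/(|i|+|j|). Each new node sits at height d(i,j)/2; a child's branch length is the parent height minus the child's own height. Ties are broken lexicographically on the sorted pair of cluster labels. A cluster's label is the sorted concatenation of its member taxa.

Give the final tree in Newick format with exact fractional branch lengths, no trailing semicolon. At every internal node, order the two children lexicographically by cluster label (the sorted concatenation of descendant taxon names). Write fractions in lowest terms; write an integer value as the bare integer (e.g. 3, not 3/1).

(B:139/6,((F:4,V:4):43/4,U:59/4):101/12)

1. join F+V (d=8) ⇒ FV; edges |F|=4, |V|=4
  updated: d(B,FV)=83/2, d(FV,U)=59/2
2. join FV+U (d=59/2) ⇒ FUV; edges |FV|=43/4, |U|=59/4
  updated: d(B,FUV)=139/3
3. join B+FUV (d=139/3) ⇒ BFUV; edges |B|=139/6, |FUV|=101/12
final tree: (B:139/6,((F:4,V:4):43/4,U:59/4):101/12)
total length: 781/12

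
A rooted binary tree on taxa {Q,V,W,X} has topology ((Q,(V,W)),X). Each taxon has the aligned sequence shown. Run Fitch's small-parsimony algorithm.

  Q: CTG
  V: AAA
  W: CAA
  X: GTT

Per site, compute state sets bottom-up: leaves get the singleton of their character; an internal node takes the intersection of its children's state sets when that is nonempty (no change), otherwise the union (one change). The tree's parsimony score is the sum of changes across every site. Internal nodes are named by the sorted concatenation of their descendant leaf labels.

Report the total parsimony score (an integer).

5

[col 0] VW: children V:{A}, W:{C} ∪→ {A,C}; cost 1
[col 0] QVW: children Q:{C}, VW:{A,C} ∩→ {C}; cost 0
[col 0] QVWX: children QVW:{C}, X:{G} ∪→ {C,G}; cost 1
[col 1] VW: children V:{A}, W:{A} ∩→ {A}; cost 0
[col 1] QVW: children Q:{T}, VW:{A} ∪→ {A,T}; cost 1
[col 1] QVWX: children QVW:{A,T}, X:{T} ∩→ {T}; cost 0
[col 2] VW: children V:{A}, W:{A} ∩→ {A}; cost 0
[col 2] QVW: children Q:{G}, VW:{A} ∪→ {A,G}; cost 1
[col 2] QVWX: children QVW:{A,G}, X:{T} ∪→ {A,G,T}; cost 1
per-site changes: [2, 1, 2]; total = 5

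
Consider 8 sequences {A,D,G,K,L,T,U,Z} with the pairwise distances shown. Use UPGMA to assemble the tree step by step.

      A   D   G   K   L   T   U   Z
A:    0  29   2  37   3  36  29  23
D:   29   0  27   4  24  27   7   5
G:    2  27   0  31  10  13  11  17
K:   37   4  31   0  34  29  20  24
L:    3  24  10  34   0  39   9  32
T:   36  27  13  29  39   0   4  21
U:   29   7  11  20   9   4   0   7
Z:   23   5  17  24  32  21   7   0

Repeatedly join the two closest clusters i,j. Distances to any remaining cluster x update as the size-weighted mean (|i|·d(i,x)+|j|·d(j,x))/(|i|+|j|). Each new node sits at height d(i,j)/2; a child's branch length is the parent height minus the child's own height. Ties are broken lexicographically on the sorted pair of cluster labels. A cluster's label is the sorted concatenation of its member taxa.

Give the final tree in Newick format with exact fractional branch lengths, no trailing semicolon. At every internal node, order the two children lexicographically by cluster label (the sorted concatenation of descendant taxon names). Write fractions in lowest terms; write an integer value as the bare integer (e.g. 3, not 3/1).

(((A:1,G:1):9/4,L:13/4):587/60,((D:2,K:2):22/3,((T:2,U:2):5,Z:7):7/3):37/10)

1. join A+G (d=2) ⇒ AG; edges |A|=1, |G|=1
  updated: d(AG,D)=28, d(AG,K)=34, d(AG,L)=13/2, d(AG,T)=49/2, d(AG,U)=20, d(AG,Z)=20
2. join D+K (d=4) ⇒ DK; edges |D|=2, |K|=2
  updated: d(AG,DK)=31, d(DK,L)=29, d(DK,T)=28, d(DK,U)=27/2, d(DK,Z)=29/2
3. join T+U (d=4) ⇒ TU; edges |T|=2, |U|=2
  updated: d(AG,TU)=89/4, d(DK,TU)=83/4, d(L,TU)=24, d(TU,Z)=14
4. join AG+L (d=13/2) ⇒ AGL; edges |AG|=9/4, |L|=13/4
  updated: d(AGL,DK)=91/3, d(AGL,TU)=137/6, d(AGL,Z)=24
5. join TU+Z (d=14) ⇒ TUZ; edges |TU|=5, |Z|=7
  updated: d(AGL,TUZ)=209/9, d(DK,TUZ)=56/3
6. join DK+TUZ (d=56/3) ⇒ DKTUZ; edges |DK|=22/3, |TUZ|=7/3
  updated: d(AGL,DKTUZ)=391/15
7. join AGL+DKTUZ (d=391/15) ⇒ ADGKLTUZ; edges |AGL|=587/60, |DKTUZ|=37/10
final tree: (((A:1,G:1):9/4,L:13/4):587/60,((D:2,K:2):22/3,((T:2,U:2):5,Z:7):7/3):37/10)
total length: 1013/20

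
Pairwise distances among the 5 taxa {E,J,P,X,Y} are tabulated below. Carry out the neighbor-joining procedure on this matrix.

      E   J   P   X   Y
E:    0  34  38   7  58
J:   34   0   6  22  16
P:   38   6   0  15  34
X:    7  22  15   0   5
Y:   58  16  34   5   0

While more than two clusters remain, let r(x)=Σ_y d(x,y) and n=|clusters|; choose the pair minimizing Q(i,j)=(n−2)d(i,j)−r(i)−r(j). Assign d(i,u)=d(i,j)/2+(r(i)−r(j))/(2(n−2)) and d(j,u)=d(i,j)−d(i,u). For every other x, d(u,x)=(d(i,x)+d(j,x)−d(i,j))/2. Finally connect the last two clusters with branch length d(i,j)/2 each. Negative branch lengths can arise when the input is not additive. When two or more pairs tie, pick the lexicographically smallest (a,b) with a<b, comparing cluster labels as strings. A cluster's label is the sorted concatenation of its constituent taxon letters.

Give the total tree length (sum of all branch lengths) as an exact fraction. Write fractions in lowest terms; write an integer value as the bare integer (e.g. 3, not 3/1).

1. join E+X (d=7, Q=-165) ⇒ EX; edges |E|=109/6, |X|=-67/6
  updated: d(EX,J)=49/2, d(EX,P)=23, d(EX,Y)=28
2. join EX+Y (d=28, Q=-195/2) ⇒ EXY; edges |EX|=107/8, |Y|=117/8
  updated: d(EXY,J)=25/4, d(EXY,P)=29/2
3. join EXY+J (d=25/4, Q=-107/4) ⇒ EJXY; edges |EXY|=59/8, |J|=-9/8
  updated: d(EJXY,P)=57/8
4. join EJXY+P (d=57/8) ⇒ EJPXY; edges |EJXY|=57/16, |P|=57/16
final tree: ((((E:109/6,X:-67/6):107/8,Y:117/8):59/8,J:-9/8):57/16,P:57/16)
total length: 387/8

387/8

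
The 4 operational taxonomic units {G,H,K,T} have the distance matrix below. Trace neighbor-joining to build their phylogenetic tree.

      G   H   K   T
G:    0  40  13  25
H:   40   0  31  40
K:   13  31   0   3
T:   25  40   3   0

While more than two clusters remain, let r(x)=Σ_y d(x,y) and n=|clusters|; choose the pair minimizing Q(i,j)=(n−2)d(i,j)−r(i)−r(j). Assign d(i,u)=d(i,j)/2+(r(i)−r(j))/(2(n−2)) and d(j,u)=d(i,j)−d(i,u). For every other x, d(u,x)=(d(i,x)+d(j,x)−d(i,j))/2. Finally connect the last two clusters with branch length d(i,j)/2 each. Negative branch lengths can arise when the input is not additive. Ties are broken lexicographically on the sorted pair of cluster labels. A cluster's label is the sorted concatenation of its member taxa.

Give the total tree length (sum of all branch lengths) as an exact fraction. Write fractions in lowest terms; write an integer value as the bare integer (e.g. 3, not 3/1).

1. join G+H (d=40, Q=-109) ⇒ GH; edges |G|=47/4, |H|=113/4
  updated: d(GH,K)=2, d(GH,T)=25/2
2. join GH+K (d=2, Q=-35/2) ⇒ GHK; edges |GH|=23/4, |K|=-15/4
  updated: d(GHK,T)=27/4
3. join GHK+T (d=27/4) ⇒ GHKT; edges |GHK|=27/8, |T|=27/8
final tree: (((G:47/4,H:113/4):23/4,K:-15/4):27/8,T:27/8)
total length: 195/4

195/4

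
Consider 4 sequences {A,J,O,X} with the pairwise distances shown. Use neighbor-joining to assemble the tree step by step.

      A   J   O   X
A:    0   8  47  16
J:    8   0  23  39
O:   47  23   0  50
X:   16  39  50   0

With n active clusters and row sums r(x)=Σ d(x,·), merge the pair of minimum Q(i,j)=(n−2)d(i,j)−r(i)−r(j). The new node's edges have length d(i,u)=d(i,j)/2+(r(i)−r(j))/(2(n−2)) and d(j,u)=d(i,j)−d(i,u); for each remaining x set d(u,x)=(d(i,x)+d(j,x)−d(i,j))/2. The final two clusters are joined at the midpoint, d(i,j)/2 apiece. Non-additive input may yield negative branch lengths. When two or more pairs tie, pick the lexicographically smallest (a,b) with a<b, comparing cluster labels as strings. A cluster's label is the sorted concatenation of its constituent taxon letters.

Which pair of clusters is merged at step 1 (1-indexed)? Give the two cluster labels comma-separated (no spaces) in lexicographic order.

A,X

step 1: merge (A,X) at d=16, Q=-144; branch lengths A→-1/2, X→33/2; new cluster AX
  updated: d(AX,J)=31/2, d(AX,O)=81/2
step 2: merge (AX,J) at d=31/2, Q=-79; branch lengths AX→33/2, J→-1; new cluster AJX
  updated: d(AJX,O)=24
step 3: merge (AJX,O) at d=24; branch lengths AJX→12, O→12; new cluster AJOX
final tree: (((A:-1/2,X:33/2):33/2,J:-1):12,O:12)
total length: 111/2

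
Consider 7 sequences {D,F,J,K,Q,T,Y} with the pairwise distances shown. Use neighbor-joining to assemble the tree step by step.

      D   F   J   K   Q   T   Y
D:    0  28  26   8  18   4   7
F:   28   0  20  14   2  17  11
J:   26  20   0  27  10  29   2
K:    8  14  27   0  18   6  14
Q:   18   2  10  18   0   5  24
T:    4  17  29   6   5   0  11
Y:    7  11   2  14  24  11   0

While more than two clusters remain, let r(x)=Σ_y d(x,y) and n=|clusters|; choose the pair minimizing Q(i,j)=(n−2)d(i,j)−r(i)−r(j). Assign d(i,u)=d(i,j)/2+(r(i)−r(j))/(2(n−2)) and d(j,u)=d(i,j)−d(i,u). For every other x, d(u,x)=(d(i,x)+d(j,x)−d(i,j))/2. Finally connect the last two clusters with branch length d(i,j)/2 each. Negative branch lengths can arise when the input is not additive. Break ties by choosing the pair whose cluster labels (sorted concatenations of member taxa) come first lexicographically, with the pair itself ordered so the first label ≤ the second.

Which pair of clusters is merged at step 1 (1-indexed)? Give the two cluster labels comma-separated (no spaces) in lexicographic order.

J,Y

step 1: merge (J,Y) at d=2, Q=-173; branch lengths J→11/2, Y→-7/2; new cluster JY
  updated: d(D,JY)=31/2, d(F,JY)=29/2, d(JY,K)=39/2, d(JY,Q)=16, d(JY,T)=19
step 2: merge (F,Q) at d=2, Q=-253/2; branch lengths F→49/16, Q→-17/16; new cluster FQ
  updated: d(D,FQ)=22, d(FQ,JY)=57/4, d(FQ,K)=15, d(FQ,T)=10
step 3: merge (FQ,JY) at d=57/4, Q=-347/4; branch lengths FQ→143/24, JY→199/24; new cluster FJQY
  updated: d(D,FJQY)=93/8, d(FJQY,K)=81/8, d(FJQY,T)=59/8
step 4: merge (D,T) at d=4, Q=-33; branch lengths D→57/16, T→7/16; new cluster DT
  updated: d(DT,FJQY)=15/2, d(DT,K)=5
step 5: merge (DT,FJQY) at d=15/2, Q=-181/8; branch lengths DT→19/16, FJQY→101/16; new cluster DFJQTY
  updated: d(DFJQTY,K)=61/16
step 6: merge (DFJQTY,K) at d=61/16; branch lengths DFJQTY→61/32, K→61/32; new cluster DFJKQTY
final tree: (((D:57/16,T:7/16):19/16,((F:49/16,Q:-17/16):143/24,(J:11/2,Y:-7/2):199/24):101/16):61/32,K:61/32)
total length: 537/16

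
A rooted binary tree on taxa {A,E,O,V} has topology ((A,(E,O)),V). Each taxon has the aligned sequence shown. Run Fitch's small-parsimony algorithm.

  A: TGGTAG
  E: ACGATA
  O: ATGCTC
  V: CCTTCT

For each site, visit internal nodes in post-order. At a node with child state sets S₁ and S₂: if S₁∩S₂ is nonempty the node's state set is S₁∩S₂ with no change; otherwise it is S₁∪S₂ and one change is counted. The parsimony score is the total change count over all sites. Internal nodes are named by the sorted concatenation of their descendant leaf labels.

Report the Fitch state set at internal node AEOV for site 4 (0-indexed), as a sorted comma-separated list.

[col 0] EO: children E:{A}, O:{A} ∩→ {A}; cost 0
[col 0] AEO: children A:{T}, EO:{A} ∪→ {A,T}; cost 1
[col 0] AEOV: children AEO:{A,T}, V:{C} ∪→ {A,C,T}; cost 1
[col 1] EO: children E:{C}, O:{T} ∪→ {C,T}; cost 1
[col 1] AEO: children A:{G}, EO:{C,T} ∪→ {C,G,T}; cost 1
[col 1] AEOV: children AEO:{C,G,T}, V:{C} ∩→ {C}; cost 0
[col 2] EO: children E:{G}, O:{G} ∩→ {G}; cost 0
[col 2] AEO: children A:{G}, EO:{G} ∩→ {G}; cost 0
[col 2] AEOV: children AEO:{G}, V:{T} ∪→ {G,T}; cost 1
[col 3] EO: children E:{A}, O:{C} ∪→ {A,C}; cost 1
[col 3] AEO: children A:{T}, EO:{A,C} ∪→ {A,C,T}; cost 1
[col 3] AEOV: children AEO:{A,C,T}, V:{T} ∩→ {T}; cost 0
[col 4] EO: children E:{T}, O:{T} ∩→ {T}; cost 0
[col 4] AEO: children A:{A}, EO:{T} ∪→ {A,T}; cost 1
[col 4] AEOV: children AEO:{A,T}, V:{C} ∪→ {A,C,T}; cost 1
[col 5] EO: children E:{A}, O:{C} ∪→ {A,C}; cost 1
[col 5] AEO: children A:{G}, EO:{A,C} ∪→ {A,C,G}; cost 1
[col 5] AEOV: children AEO:{A,C,G}, V:{T} ∪→ {A,C,G,T}; cost 1
per-site changes: [2, 2, 1, 2, 2, 3]; total = 12

A,C,T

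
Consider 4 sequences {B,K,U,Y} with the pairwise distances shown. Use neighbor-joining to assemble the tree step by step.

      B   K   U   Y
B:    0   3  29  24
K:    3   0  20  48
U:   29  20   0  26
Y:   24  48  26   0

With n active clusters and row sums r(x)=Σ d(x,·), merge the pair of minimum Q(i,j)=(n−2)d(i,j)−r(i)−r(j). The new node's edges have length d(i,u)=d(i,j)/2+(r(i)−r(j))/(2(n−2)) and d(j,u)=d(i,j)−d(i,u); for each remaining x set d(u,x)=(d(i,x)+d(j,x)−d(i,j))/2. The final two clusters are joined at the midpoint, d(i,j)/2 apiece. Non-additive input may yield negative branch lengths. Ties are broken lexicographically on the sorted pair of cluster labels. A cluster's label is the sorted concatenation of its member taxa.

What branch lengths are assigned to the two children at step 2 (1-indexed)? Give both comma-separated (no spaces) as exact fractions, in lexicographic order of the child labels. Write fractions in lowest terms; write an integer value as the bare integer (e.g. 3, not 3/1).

63/4,29/4

iteration 1: select B,K (d=3, Q=-121); attach at lengths (-9/4, 21/4); label the merged cluster BK
  updated: d(BK,U)=23, d(BK,Y)=69/2
iteration 2: select BK,U (d=23, Q=-167/2); attach at lengths (63/4, 29/4); label the merged cluster BKU
  updated: d(BKU,Y)=75/4
iteration 3: select BKU,Y (d=75/4); attach at lengths (75/8, 75/8); label the merged cluster BKUY
final tree: (((B:-9/4,K:21/4):63/4,U:29/4):75/8,Y:75/8)
total length: 179/4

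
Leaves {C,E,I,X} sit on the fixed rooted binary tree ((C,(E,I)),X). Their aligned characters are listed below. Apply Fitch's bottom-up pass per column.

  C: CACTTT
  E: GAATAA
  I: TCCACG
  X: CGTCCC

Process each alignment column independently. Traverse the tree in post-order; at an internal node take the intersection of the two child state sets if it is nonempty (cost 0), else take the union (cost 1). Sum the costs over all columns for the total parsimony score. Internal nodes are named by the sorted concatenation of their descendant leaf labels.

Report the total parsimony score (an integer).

13

EI@0: {G} ∪ {T} = {G,T} (union, +1)
CEI@0: {C} ∪ {G,T} = {C,G,T} (union, +1)
CEIX@0: {C,G,T} ∩ {C} = {C} (intersection, +0)
EI@1: {A} ∪ {C} = {A,C} (union, +1)
CEI@1: {A} ∩ {A,C} = {A} (intersection, +0)
CEIX@1: {A} ∪ {G} = {A,G} (union, +1)
EI@2: {A} ∪ {C} = {A,C} (union, +1)
CEI@2: {C} ∩ {A,C} = {C} (intersection, +0)
CEIX@2: {C} ∪ {T} = {C,T} (union, +1)
EI@3: {T} ∪ {A} = {A,T} (union, +1)
CEI@3: {T} ∩ {A,T} = {T} (intersection, +0)
CEIX@3: {T} ∪ {C} = {C,T} (union, +1)
EI@4: {A} ∪ {C} = {A,C} (union, +1)
CEI@4: {T} ∪ {A,C} = {A,C,T} (union, +1)
CEIX@4: {A,C,T} ∩ {C} = {C} (intersection, +0)
EI@5: {A} ∪ {G} = {A,G} (union, +1)
CEI@5: {T} ∪ {A,G} = {A,G,T} (union, +1)
CEIX@5: {A,G,T} ∪ {C} = {A,C,G,T} (union, +1)
per-site changes: [2, 2, 2, 2, 2, 3]; total = 13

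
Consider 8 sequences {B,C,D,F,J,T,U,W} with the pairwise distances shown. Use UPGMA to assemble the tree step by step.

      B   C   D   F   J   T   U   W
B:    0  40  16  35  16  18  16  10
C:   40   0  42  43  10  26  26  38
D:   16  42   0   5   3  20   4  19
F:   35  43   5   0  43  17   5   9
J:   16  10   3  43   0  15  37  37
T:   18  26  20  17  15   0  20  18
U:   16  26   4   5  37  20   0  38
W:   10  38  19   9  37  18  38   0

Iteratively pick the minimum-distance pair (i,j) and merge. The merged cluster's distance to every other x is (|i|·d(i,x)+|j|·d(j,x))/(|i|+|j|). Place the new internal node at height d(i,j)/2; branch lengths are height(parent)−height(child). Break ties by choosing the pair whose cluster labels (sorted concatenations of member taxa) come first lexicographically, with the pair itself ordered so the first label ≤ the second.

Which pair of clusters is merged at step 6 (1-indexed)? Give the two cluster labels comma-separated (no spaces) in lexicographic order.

step 1: merge (D,J) at d=3; branch lengths D→3/2, J→3/2; new cluster DJ
  updated: d(B,DJ)=16, d(C,DJ)=26, d(DJ,F)=24, d(DJ,T)=35/2, d(DJ,U)=41/2, d(DJ,W)=28
step 2: merge (F,U) at d=5; branch lengths F→5/2, U→5/2; new cluster FU
  updated: d(B,FU)=51/2, d(C,FU)=69/2, d(DJ,FU)=89/4, d(FU,T)=37/2, d(FU,W)=47/2
step 3: merge (B,W) at d=10; branch lengths B→5, W→5; new cluster BW
  updated: d(BW,C)=39, d(BW,DJ)=22, d(BW,FU)=49/2, d(BW,T)=18
step 4: merge (DJ,T) at d=35/2; branch lengths DJ→29/4, T→35/4; new cluster DJT
  updated: d(BW,DJT)=62/3, d(C,DJT)=26, d(DJT,FU)=21
step 5: merge (BW,DJT) at d=62/3; branch lengths BW→16/3, DJT→19/12; new cluster BDJTW
  updated: d(BDJTW,C)=156/5, d(BDJTW,FU)=112/5
step 6: merge (BDJTW,FU) at d=112/5; branch lengths BDJTW→13/15, FU→87/10; new cluster BDFJTUW
  updated: d(BDFJTUW,C)=225/7
step 7: merge (BDFJTUW,C) at d=225/7; branch lengths BDFJTUW→341/70, C→225/14; new cluster BCDFJTUW
final tree: ((((B:5,W:5):16/3,((D:3/2,J:3/2):29/4,T:35/4):19/12):13/15,(F:5/2,U:5/2):87/10):341/70,C:225/14)
total length: 29999/420

BDJTW,FU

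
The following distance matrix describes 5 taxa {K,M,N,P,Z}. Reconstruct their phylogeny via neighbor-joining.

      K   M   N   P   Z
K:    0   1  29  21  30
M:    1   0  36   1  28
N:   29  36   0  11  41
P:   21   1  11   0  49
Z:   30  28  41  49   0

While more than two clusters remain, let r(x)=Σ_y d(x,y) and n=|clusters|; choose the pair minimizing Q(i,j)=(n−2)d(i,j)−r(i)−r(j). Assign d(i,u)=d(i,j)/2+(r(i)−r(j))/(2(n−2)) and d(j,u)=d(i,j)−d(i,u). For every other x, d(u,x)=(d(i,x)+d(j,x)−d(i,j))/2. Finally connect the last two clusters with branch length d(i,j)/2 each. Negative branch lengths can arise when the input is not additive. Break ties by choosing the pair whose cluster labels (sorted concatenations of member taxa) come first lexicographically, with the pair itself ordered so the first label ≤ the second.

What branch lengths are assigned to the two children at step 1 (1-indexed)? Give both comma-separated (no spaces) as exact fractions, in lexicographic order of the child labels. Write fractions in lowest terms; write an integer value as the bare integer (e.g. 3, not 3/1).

34/3,-1/3

1. join N+P (d=11, Q=-166) ⇒ NP; edges |N|=34/3, |P|=-1/3
  updated: d(K,NP)=39/2, d(M,NP)=13, d(NP,Z)=79/2
2. join K+M (d=1, Q=-181/2) ⇒ KM; edges |K|=21/8, |M|=-13/8
  updated: d(KM,NP)=63/4, d(KM,Z)=57/2
3. join KM+NP (d=63/4, Q=-335/4) ⇒ KMNP; edges |KM|=19/8, |NP|=107/8
  updated: d(KMNP,Z)=209/8
4. join KMNP+Z (d=209/8) ⇒ KMNPZ; edges |KMNP|=209/16, |Z|=209/16
final tree: (((K:21/8,M:-13/8):19/8,(N:34/3,P:-1/3):107/8):209/16,Z:209/16)
total length: 431/8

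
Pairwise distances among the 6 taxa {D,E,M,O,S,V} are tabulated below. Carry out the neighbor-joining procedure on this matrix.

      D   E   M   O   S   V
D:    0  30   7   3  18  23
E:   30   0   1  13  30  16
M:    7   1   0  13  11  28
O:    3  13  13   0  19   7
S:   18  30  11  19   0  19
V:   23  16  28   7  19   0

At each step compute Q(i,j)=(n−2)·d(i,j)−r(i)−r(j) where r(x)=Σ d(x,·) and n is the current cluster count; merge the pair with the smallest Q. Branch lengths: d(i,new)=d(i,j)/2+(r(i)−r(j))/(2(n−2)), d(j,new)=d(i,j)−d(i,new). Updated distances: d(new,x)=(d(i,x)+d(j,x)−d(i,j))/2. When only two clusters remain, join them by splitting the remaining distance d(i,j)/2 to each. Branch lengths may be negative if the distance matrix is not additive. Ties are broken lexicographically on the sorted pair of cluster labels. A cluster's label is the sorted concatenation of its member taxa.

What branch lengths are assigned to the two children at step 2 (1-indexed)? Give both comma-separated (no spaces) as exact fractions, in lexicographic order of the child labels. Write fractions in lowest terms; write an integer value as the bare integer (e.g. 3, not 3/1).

1. join E+M (d=1, Q=-146) ⇒ EM; edges |E|=17/4, |M|=-13/4
  updated: d(D,EM)=18, d(EM,O)=25/2, d(EM,S)=20, d(EM,V)=43/2
2. join D+O (d=3, Q=-189/2) ⇒ DO; edges |D|=59/12, |O|=-23/12
  updated: d(DO,EM)=55/4, d(DO,S)=17, d(DO,V)=27/2
3. join DO+EM (d=55/4, Q=-72) ⇒ DEMO; edges |DO|=33/8, |EM|=77/8
  updated: d(DEMO,S)=93/8, d(DEMO,V)=85/8
4. join DEMO+S (d=93/8, Q=-165/4) ⇒ DEMOS; edges |DEMO|=13/8, |S|=10
  updated: d(DEMOS,V)=9
5. join DEMOS+V (d=9) ⇒ DEMOSV; edges |DEMOS|=9/2, |V|=9/2
final tree: ((((D:59/12,O:-23/12):33/8,(E:17/4,M:-13/4):77/8):13/8,S:10):9/2,V:9/2)
total length: 307/8

59/12,-23/12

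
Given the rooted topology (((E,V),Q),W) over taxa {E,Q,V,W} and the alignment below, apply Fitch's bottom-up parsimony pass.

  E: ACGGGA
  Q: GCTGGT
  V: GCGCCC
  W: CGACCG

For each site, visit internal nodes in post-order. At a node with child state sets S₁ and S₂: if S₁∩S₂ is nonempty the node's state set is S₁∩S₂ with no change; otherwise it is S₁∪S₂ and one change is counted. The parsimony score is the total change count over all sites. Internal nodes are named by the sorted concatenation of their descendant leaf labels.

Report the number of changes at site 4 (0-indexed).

site 0, node EV: E={A} ∪ V={G} → {A,G} (+1)
site 0, node EQV: EV={A,G} ∩ Q={G} → {G} (+0)
site 0, node EQVW: EQV={G} ∪ W={C} → {C,G} (+1)
site 1, node EV: E={C} ∩ V={C} → {C} (+0)
site 1, node EQV: EV={C} ∩ Q={C} → {C} (+0)
site 1, node EQVW: EQV={C} ∪ W={G} → {C,G} (+1)
site 2, node EV: E={G} ∩ V={G} → {G} (+0)
site 2, node EQV: EV={G} ∪ Q={T} → {G,T} (+1)
site 2, node EQVW: EQV={G,T} ∪ W={A} → {A,G,T} (+1)
site 3, node EV: E={G} ∪ V={C} → {C,G} (+1)
site 3, node EQV: EV={C,G} ∩ Q={G} → {G} (+0)
site 3, node EQVW: EQV={G} ∪ W={C} → {C,G} (+1)
site 4, node EV: E={G} ∪ V={C} → {C,G} (+1)
site 4, node EQV: EV={C,G} ∩ Q={G} → {G} (+0)
site 4, node EQVW: EQV={G} ∪ W={C} → {C,G} (+1)
site 5, node EV: E={A} ∪ V={C} → {A,C} (+1)
site 5, node EQV: EV={A,C} ∪ Q={T} → {A,C,T} (+1)
site 5, node EQVW: EQV={A,C,T} ∪ W={G} → {A,C,G,T} (+1)
per-site changes: [2, 1, 2, 2, 2, 3]; total = 12

2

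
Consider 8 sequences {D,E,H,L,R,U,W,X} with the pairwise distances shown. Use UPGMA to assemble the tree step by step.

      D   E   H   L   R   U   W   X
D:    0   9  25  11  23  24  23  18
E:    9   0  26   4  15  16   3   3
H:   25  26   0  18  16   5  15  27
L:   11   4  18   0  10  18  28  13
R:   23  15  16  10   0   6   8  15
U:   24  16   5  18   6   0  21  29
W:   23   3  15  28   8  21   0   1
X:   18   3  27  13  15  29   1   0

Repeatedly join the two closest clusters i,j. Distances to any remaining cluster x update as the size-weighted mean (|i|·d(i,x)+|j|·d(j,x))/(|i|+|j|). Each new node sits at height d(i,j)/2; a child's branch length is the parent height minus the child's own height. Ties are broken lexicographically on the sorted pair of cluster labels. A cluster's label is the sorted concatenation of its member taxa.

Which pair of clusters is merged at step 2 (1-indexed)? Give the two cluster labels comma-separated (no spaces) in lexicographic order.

E,WX

iteration 1: select W,X (d=1); attach at lengths (1/2, 1/2); label the merged cluster WX
  updated: d(D,WX)=41/2, d(E,WX)=3, d(H,WX)=21, d(L,WX)=41/2, d(R,WX)=23/2, d(U,WX)=25
iteration 2: select E,WX (d=3); attach at lengths (3/2, 1); label the merged cluster EWX
  updated: d(D,EWX)=50/3, d(EWX,H)=68/3, d(EWX,L)=15, d(EWX,R)=38/3, d(EWX,U)=22
iteration 3: select H,U (d=5); attach at lengths (5/2, 5/2); label the merged cluster HU
  updated: d(D,HU)=49/2, d(EWX,HU)=67/3, d(HU,L)=18, d(HU,R)=11
iteration 4: select L,R (d=10); attach at lengths (5, 5); label the merged cluster LR
  updated: d(D,LR)=17, d(EWX,LR)=83/6, d(HU,LR)=29/2
iteration 5: select EWX,LR (d=83/6); attach at lengths (65/12, 23/12); label the merged cluster ELRWX
  updated: d(D,ELRWX)=84/5, d(ELRWX,HU)=96/5
iteration 6: select D,ELRWX (d=84/5); attach at lengths (42/5, 89/60); label the merged cluster DELRWX
  updated: d(DELRWX,HU)=241/12
iteration 7: select DELRWX,HU (d=241/12); attach at lengths (197/120, 181/24); label the merged cluster DEHLRUWX
final tree: ((D:42/5,((E:3/2,(W:1/2,X:1/2):1):65/12,(L:5,R:5):23/12):89/60):197/120,(H:5/2,U:5/2):181/24)
total length: 449/10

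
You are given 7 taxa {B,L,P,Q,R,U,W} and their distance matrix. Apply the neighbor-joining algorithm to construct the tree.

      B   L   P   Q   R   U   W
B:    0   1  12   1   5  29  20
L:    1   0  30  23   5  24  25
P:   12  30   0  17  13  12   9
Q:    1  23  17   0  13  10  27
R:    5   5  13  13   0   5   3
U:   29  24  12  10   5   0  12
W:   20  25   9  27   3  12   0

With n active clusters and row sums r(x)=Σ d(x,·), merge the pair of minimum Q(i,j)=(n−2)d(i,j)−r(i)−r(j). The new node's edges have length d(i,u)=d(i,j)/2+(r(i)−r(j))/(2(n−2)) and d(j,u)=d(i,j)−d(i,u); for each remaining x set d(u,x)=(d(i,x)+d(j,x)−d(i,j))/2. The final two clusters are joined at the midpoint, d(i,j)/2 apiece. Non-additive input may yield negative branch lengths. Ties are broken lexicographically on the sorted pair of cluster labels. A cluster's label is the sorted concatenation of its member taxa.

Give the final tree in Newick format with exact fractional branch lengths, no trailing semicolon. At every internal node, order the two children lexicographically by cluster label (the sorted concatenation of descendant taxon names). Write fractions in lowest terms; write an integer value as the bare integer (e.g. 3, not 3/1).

(((((B:-7/2,L:9/2):13/2,Q:5):169/32,R:-73/32):89/32,(P:125/24,W:91/24):101/32):139/64,U:139/64)

iteration 1: select B,L (d=1, Q=-171); attach at lengths (-7/2, 9/2); label the merged cluster BL
  updated: d(BL,P)=41/2, d(BL,Q)=23/2, d(BL,R)=9/2, d(BL,U)=26, d(BL,W)=22
iteration 2: select BL,Q (d=23/2, Q=-117); attach at lengths (13/2, 5); label the merged cluster BLQ
  updated: d(BLQ,P)=13, d(BLQ,R)=3, d(BLQ,U)=49/4, d(BLQ,W)=75/4
iteration 3: select P,W (d=9, Q=-251/4); attach at lengths (125/24, 91/24); label the merged cluster PW
  updated: d(BLQ,PW)=91/8, d(PW,R)=7/2, d(PW,U)=15/2
iteration 4: select BLQ,R (d=3, Q=-257/8); attach at lengths (169/32, -73/32); label the merged cluster BLQR
  updated: d(BLQR,PW)=95/16, d(BLQR,U)=57/8
iteration 5: select BLQR,PW (d=95/16, Q=-329/16); attach at lengths (89/32, 101/32); label the merged cluster BLPQRW
  updated: d(BLPQRW,U)=139/32
iteration 6: select BLPQRW,U (d=139/32); attach at lengths (139/64, 139/64); label the merged cluster BLPQRUW
final tree: (((((B:-7/2,L:9/2):13/2,Q:5):169/32,R:-73/32):89/32,(P:125/24,W:91/24):101/32):139/64,U:139/64)
total length: 1113/32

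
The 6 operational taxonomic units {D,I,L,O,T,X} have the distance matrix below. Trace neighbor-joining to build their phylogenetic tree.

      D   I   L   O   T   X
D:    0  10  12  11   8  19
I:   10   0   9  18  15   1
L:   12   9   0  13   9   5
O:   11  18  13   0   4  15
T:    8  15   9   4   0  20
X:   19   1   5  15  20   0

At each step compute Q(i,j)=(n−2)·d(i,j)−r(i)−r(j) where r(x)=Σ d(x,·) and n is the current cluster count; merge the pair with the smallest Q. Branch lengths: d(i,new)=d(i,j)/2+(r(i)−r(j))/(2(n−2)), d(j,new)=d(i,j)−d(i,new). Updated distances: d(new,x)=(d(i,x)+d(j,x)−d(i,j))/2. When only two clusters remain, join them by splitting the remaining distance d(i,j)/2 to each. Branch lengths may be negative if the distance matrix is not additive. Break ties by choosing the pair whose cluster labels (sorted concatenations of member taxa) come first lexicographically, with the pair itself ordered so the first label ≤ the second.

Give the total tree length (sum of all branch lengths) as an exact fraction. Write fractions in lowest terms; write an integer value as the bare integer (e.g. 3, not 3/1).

195/8

step 1: merge (I,X) at d=1, Q=-109; branch lengths I→-3/8, X→11/8; new cluster IX
  updated: d(D,IX)=14, d(IX,L)=13/2, d(IX,O)=16, d(IX,T)=17
step 2: merge (IX,L) at d=13/2, Q=-149/2; branch lengths IX→65/12, L→13/12; new cluster ILX
  updated: d(D,ILX)=39/4, d(ILX,O)=45/4, d(ILX,T)=39/4
step 3: merge (D,ILX) at d=39/4, Q=-40; branch lengths D→35/8, ILX→43/8; new cluster DILX
  updated: d(DILX,O)=25/4, d(DILX,T)=4
step 4: merge (DILX,O) at d=25/4, Q=-57/4; branch lengths DILX→25/8, O→25/8; new cluster DILOX
  updated: d(DILOX,T)=7/8
step 5: merge (DILOX,T) at d=7/8; branch lengths DILOX→7/16, T→7/16; new cluster DILOTX
final tree: (((D:35/8,((I:-3/8,X:11/8):65/12,L:13/12):43/8):25/8,O:25/8):7/16,T:7/16)
total length: 195/8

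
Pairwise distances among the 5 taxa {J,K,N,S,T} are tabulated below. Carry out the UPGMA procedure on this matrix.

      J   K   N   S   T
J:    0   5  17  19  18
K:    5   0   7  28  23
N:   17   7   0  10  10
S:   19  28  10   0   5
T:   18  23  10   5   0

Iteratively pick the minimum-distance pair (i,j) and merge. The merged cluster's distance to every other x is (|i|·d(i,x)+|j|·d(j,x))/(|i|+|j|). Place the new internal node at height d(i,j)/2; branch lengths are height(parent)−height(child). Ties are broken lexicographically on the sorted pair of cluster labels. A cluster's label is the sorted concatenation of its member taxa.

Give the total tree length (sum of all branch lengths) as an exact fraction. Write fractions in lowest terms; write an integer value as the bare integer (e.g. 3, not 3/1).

1. join J+K (d=5) ⇒ JK; edges |J|=5/2, |K|=5/2
  updated: d(JK,N)=12, d(JK,S)=47/2, d(JK,T)=41/2
2. join S+T (d=5) ⇒ ST; edges |S|=5/2, |T|=5/2
  updated: d(JK,ST)=22, d(N,ST)=10
3. join N+ST (d=10) ⇒ NST; edges |N|=5, |ST|=5/2
  updated: d(JK,NST)=56/3
4. join JK+NST (d=56/3) ⇒ JKNST; edges |JK|=41/6, |NST|=13/3
final tree: ((J:5/2,K:5/2):41/6,(N:5,(S:5/2,T:5/2):5/2):13/3)
total length: 86/3

86/3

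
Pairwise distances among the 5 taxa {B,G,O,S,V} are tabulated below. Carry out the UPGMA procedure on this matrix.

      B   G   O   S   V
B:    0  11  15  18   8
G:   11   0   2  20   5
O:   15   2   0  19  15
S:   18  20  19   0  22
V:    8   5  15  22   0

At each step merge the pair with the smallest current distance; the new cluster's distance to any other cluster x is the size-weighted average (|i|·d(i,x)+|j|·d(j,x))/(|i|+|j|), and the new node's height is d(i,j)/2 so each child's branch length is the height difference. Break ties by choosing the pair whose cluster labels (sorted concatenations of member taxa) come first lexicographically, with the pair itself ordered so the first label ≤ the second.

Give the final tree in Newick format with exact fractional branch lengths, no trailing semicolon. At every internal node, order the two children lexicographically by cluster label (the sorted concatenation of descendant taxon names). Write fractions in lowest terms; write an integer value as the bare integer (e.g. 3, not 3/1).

step 1: merge (G,O) at d=2; branch lengths G→1, O→1; new cluster GO
  updated: d(B,GO)=13, d(GO,S)=39/2, d(GO,V)=10
step 2: merge (B,V) at d=8; branch lengths B→4, V→4; new cluster BV
  updated: d(BV,GO)=23/2, d(BV,S)=20
step 3: merge (BV,GO) at d=23/2; branch lengths BV→7/4, GO→19/4; new cluster BGOV
  updated: d(BGOV,S)=79/4
step 4: merge (BGOV,S) at d=79/4; branch lengths BGOV→33/8, S→79/8; new cluster BGOSV
final tree: (((B:4,V:4):7/4,(G:1,O:1):19/4):33/8,S:79/8)
total length: 61/2

(((B:4,V:4):7/4,(G:1,O:1):19/4):33/8,S:79/8)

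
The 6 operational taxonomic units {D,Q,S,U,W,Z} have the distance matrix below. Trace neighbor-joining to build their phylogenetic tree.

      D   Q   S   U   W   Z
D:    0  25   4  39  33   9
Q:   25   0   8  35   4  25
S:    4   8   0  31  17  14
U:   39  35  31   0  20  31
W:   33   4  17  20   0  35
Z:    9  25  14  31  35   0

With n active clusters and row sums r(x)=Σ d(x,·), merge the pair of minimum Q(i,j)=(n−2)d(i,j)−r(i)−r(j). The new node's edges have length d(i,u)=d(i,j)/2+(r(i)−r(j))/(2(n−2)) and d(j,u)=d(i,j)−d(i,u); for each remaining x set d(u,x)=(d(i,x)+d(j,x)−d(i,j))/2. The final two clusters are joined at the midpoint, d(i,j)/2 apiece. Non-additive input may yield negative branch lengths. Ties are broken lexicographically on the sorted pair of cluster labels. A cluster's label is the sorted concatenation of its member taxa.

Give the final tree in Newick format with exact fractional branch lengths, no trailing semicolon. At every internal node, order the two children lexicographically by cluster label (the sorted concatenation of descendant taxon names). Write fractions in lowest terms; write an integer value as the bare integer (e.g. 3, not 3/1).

1. join Q+W (d=4, Q=-190) ⇒ QW; edges |Q|=1/2, |W|=7/2
  updated: d(D,QW)=27, d(QW,S)=21/2, d(QW,U)=51/2, d(QW,Z)=28
2. join QW+U (d=51/2, Q=-141) ⇒ QUW; edges |QW|=41/6, |U|=56/3
  updated: d(D,QUW)=81/4, d(QUW,S)=8, d(QUW,Z)=67/4
3. join D+Z (d=9, Q=-55) ⇒ DZ; edges |D|=23/8, |Z|=49/8
  updated: d(DZ,QUW)=14, d(DZ,S)=9/2
4. join DZ+QUW (d=14, Q=-53/2) ⇒ DQUWZ; edges |DZ|=21/4, |QUW|=35/4
  updated: d(DQUWZ,S)=-3/4
5. join DQUWZ+S (d=-3/4) ⇒ DQSUWZ; edges |DQUWZ|=-3/8, |S|=-3/8
final tree: (((D:23/8,Z:49/8):21/4,((Q:1/2,W:7/2):41/6,U:56/3):35/4):-3/8,S:-3/8)
total length: 207/4

(((D:23/8,Z:49/8):21/4,((Q:1/2,W:7/2):41/6,U:56/3):35/4):-3/8,S:-3/8)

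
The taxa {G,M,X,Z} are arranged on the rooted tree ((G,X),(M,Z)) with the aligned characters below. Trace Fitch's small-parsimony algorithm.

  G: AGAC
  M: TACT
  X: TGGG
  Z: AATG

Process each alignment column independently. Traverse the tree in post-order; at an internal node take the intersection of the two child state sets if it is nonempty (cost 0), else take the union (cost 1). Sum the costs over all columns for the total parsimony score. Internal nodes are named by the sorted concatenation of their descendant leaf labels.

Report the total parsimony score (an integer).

[col 0] GX: children G:{A}, X:{T} ∪→ {A,T}; cost 1
[col 0] MZ: children M:{T}, Z:{A} ∪→ {A,T}; cost 1
[col 0] GMXZ: children GX:{A,T}, MZ:{A,T} ∩→ {A,T}; cost 0
[col 1] GX: children G:{G}, X:{G} ∩→ {G}; cost 0
[col 1] MZ: children M:{A}, Z:{A} ∩→ {A}; cost 0
[col 1] GMXZ: children GX:{G}, MZ:{A} ∪→ {A,G}; cost 1
[col 2] GX: children G:{A}, X:{G} ∪→ {A,G}; cost 1
[col 2] MZ: children M:{C}, Z:{T} ∪→ {C,T}; cost 1
[col 2] GMXZ: children GX:{A,G}, MZ:{C,T} ∪→ {A,C,G,T}; cost 1
[col 3] GX: children G:{C}, X:{G} ∪→ {C,G}; cost 1
[col 3] MZ: children M:{T}, Z:{G} ∪→ {G,T}; cost 1
[col 3] GMXZ: children GX:{C,G}, MZ:{G,T} ∩→ {G}; cost 0
per-site changes: [2, 1, 3, 2]; total = 8

8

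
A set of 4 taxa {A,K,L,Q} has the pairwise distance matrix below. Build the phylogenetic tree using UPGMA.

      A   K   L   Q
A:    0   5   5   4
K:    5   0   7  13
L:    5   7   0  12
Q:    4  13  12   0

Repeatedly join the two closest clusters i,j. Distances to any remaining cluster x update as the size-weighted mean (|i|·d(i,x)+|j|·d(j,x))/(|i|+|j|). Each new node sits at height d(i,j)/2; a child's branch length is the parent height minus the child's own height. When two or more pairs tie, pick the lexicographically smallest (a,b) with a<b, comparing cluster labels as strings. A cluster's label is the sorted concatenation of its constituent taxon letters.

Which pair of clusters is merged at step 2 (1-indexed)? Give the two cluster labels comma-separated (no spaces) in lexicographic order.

K,L

step 1: merge (A,Q) at d=4; branch lengths A→2, Q→2; new cluster AQ
  updated: d(AQ,K)=9, d(AQ,L)=17/2
step 2: merge (K,L) at d=7; branch lengths K→7/2, L→7/2; new cluster KL
  updated: d(AQ,KL)=35/4
step 3: merge (AQ,KL) at d=35/4; branch lengths AQ→19/8, KL→7/8; new cluster AKLQ
final tree: ((A:2,Q:2):19/8,(K:7/2,L:7/2):7/8)
total length: 57/4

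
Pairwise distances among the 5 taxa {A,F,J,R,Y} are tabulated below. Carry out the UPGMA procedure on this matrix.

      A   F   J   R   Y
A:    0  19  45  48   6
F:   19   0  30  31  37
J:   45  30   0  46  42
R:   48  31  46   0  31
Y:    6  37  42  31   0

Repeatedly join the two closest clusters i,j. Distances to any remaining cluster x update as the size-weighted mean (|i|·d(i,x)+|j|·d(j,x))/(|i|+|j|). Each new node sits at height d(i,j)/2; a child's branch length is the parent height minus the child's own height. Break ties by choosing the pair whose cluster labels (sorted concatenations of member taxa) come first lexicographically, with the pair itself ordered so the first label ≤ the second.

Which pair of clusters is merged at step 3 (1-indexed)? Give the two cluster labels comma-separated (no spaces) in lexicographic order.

iteration 1: select A,Y (d=6); attach at lengths (3, 3); label the merged cluster AY
  updated: d(AY,F)=28, d(AY,J)=87/2, d(AY,R)=79/2
iteration 2: select AY,F (d=28); attach at lengths (11, 14); label the merged cluster AFY
  updated: d(AFY,J)=39, d(AFY,R)=110/3
iteration 3: select AFY,R (d=110/3); attach at lengths (13/3, 55/3); label the merged cluster AFRY
  updated: d(AFRY,J)=163/4
iteration 4: select AFRY,J (d=163/4); attach at lengths (49/24, 163/8); label the merged cluster AFJRY
final tree: ((((A:3,Y:3):11,F:14):13/3,R:55/3):49/24,J:163/8)
total length: 913/12

AFY,R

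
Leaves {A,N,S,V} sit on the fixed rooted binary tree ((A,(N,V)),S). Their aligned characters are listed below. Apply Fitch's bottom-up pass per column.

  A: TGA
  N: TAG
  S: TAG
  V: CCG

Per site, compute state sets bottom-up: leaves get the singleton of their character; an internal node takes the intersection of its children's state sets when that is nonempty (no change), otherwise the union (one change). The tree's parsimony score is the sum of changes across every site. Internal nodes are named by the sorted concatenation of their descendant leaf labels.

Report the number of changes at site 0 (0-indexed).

NV@0: {T} ∪ {C} = {C,T} (union, +1)
ANV@0: {T} ∩ {C,T} = {T} (intersection, +0)
ANSV@0: {T} ∩ {T} = {T} (intersection, +0)
NV@1: {A} ∪ {C} = {A,C} (union, +1)
ANV@1: {G} ∪ {A,C} = {A,C,G} (union, +1)
ANSV@1: {A,C,G} ∩ {A} = {A} (intersection, +0)
NV@2: {G} ∩ {G} = {G} (intersection, +0)
ANV@2: {A} ∪ {G} = {A,G} (union, +1)
ANSV@2: {A,G} ∩ {G} = {G} (intersection, +0)
per-site changes: [1, 2, 1]; total = 4

1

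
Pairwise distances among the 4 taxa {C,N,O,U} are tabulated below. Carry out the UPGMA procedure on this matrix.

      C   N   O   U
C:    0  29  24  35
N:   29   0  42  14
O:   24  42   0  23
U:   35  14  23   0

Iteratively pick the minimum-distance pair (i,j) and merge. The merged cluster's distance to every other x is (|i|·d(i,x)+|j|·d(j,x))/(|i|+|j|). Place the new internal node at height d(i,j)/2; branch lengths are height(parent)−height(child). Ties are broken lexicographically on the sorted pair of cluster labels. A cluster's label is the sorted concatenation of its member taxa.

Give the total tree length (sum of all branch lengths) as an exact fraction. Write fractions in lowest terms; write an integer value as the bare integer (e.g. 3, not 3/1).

205/4

1. join N+U (d=14) ⇒ NU; edges |N|=7, |U|=7
  updated: d(C,NU)=32, d(NU,O)=65/2
2. join C+O (d=24) ⇒ CO; edges |C|=12, |O|=12
  updated: d(CO,NU)=129/4
3. join CO+NU (d=129/4) ⇒ CNOU; edges |CO|=33/8, |NU|=73/8
final tree: ((C:12,O:12):33/8,(N:7,U:7):73/8)
total length: 205/4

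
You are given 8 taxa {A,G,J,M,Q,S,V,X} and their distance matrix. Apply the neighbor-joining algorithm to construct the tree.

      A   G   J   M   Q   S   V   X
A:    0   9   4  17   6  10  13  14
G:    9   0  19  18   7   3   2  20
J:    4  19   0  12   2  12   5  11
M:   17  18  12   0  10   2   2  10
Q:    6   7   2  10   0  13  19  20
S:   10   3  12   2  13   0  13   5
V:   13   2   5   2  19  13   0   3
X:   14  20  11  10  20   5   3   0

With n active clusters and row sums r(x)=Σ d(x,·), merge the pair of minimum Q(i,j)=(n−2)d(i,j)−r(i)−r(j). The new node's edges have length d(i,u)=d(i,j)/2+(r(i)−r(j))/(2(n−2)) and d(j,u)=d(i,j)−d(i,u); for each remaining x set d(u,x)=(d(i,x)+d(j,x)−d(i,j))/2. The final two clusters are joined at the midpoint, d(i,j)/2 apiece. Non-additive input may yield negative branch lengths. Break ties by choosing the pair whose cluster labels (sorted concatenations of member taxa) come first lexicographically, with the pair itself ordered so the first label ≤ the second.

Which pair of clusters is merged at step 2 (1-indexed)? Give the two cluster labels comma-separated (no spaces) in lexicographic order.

A,JQ

iteration 1: select J,Q (d=2, Q=-130); attach at lengths (0, 2); label the merged cluster JQ
  updated: d(A,JQ)=4, d(G,JQ)=12, d(JQ,M)=10, d(JQ,S)=23/2, d(JQ,V)=11, d(JQ,X)=29/2
iteration 2: select A,JQ (d=4, Q=-110); attach at lengths (12/5, 8/5); label the merged cluster AJQ
  updated: d(AJQ,G)=17/2, d(AJQ,M)=23/2, d(AJQ,S)=35/4, d(AJQ,V)=10, d(AJQ,X)=49/4
iteration 3: select G,V (d=2, Q=-147/2); attach at lengths (59/16, -27/16); label the merged cluster GV
  updated: d(AJQ,GV)=33/4, d(GV,M)=9, d(GV,S)=7, d(GV,X)=21/2
iteration 4: select AJQ,GV (d=33/4, Q=-203/4); attach at lengths (41/8, 25/8); label the merged cluster AGJQV
  updated: d(AGJQV,M)=49/8, d(AGJQV,S)=15/4, d(AGJQV,X)=29/4
iteration 5: select AGJQV,X (d=29/4, Q=-199/8); attach at lengths (75/32, 157/32); label the merged cluster AGJQVX
  updated: d(AGJQVX,M)=71/16, d(AGJQVX,S)=3/4
iteration 6: select AGJQVX,M (d=71/16, Q=-115/16); attach at lengths (51/32, 91/32); label the merged cluster AGJMQVX
  updated: d(AGJMQVX,S)=-27/32
iteration 7: select AGJMQVX,S (d=-27/32); attach at lengths (-27/64, -27/64); label the merged cluster AGJMQSVX
final tree: (((((A:12/5,(J:0,Q:2):8/5):41/8,(G:59/16,V:-27/16):25/8):75/32,X:157/32):51/32,M:91/32):-27/64,S:-27/64)
total length: 867/32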